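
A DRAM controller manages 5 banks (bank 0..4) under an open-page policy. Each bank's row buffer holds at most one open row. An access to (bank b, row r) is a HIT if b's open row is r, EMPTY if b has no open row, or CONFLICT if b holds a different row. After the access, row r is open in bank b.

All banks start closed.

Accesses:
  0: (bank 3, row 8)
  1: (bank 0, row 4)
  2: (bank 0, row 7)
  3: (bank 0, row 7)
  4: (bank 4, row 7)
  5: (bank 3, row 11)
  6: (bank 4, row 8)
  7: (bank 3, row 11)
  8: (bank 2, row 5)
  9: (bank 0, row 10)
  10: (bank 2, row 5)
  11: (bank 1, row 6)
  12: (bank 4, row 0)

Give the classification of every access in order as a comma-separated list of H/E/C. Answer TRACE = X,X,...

TRACE = E,E,C,H,E,C,C,H,E,C,H,E,C

#0 (3,8) E
#1 (0,4) E
#2 (0,7) C  (was 4)
#3 (0,7) H  (was 7)
#4 (4,7) E
#5 (3,11) C  (was 8)
#6 (4,8) C  (was 7)
#7 (3,11) H  (was 11)
#8 (2,5) E
#9 (0,10) C  (was 7)
#10 (2,5) H  (was 5)
#11 (1,6) E
#12 (4,0) C  (was 8)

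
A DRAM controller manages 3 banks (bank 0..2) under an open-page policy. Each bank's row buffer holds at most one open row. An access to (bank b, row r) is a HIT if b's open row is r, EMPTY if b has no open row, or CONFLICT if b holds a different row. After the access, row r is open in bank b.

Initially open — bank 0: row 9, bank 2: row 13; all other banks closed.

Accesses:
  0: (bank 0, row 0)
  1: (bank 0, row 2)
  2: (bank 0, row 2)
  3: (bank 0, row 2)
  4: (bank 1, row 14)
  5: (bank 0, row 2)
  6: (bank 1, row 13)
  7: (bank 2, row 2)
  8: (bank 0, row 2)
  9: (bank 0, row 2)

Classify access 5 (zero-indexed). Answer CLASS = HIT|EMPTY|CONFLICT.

CLASS = HIT

0: bank 0 row 0 — prev 9 → CONFLICT
1: bank 0 row 2 — prev 0 → CONFLICT
2: bank 0 row 2 — prev 2 → HIT
3: bank 0 row 2 — prev 2 → HIT
4: bank 1 row 14 — prev None → EMPTY
5: bank 0 row 2 — prev 2 → HIT
6: bank 1 row 13 — prev 14 → CONFLICT
7: bank 2 row 2 — prev 13 → CONFLICT
8: bank 0 row 2 — prev 2 → HIT
9: bank 0 row 2 — prev 2 → HIT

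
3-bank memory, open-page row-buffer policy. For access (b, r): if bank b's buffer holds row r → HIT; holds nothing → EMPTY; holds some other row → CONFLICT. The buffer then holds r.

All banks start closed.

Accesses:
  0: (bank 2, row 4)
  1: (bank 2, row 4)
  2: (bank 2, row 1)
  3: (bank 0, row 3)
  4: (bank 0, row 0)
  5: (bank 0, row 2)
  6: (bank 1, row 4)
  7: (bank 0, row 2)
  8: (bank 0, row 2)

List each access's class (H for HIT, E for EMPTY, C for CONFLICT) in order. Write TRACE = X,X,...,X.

0: bank 2 row 4 — prev None → EMPTY
1: bank 2 row 4 — prev 4 → HIT
2: bank 2 row 1 — prev 4 → CONFLICT
3: bank 0 row 3 — prev None → EMPTY
4: bank 0 row 0 — prev 3 → CONFLICT
5: bank 0 row 2 — prev 0 → CONFLICT
6: bank 1 row 4 — prev None → EMPTY
7: bank 0 row 2 — prev 2 → HIT
8: bank 0 row 2 — prev 2 → HIT

TRACE = E,H,C,E,C,C,E,H,H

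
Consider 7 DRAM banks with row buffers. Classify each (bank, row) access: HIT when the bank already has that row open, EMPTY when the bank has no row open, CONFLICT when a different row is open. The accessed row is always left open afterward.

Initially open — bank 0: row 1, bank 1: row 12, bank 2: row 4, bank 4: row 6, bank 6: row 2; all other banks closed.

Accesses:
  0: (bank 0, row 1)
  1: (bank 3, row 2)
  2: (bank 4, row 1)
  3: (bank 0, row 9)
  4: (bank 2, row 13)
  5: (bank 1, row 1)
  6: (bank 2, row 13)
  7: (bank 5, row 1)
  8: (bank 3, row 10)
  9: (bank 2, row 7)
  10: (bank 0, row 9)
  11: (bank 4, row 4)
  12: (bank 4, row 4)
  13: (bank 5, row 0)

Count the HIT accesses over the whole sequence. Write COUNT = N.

COUNT = 4

0: bank 0 row 1 — prev 1 → HIT
1: bank 3 row 2 — prev None → EMPTY
2: bank 4 row 1 — prev 6 → CONFLICT
3: bank 0 row 9 — prev 1 → CONFLICT
4: bank 2 row 13 — prev 4 → CONFLICT
5: bank 1 row 1 — prev 12 → CONFLICT
6: bank 2 row 13 — prev 13 → HIT
7: bank 5 row 1 — prev None → EMPTY
8: bank 3 row 10 — prev 2 → CONFLICT
9: bank 2 row 7 — prev 13 → CONFLICT
10: bank 0 row 9 — prev 9 → HIT
11: bank 4 row 4 — prev 1 → CONFLICT
12: bank 4 row 4 — prev 4 → HIT
13: bank 5 row 0 — prev 1 → CONFLICT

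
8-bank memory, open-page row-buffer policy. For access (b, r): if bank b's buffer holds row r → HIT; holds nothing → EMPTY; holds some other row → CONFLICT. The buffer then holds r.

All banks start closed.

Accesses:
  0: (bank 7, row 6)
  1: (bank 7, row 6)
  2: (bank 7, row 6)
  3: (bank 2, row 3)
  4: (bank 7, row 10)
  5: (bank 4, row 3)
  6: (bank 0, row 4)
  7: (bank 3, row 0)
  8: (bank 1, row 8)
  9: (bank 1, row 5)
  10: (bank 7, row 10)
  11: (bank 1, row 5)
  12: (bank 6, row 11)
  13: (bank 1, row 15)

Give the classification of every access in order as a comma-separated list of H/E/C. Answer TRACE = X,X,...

TRACE = E,H,H,E,C,E,E,E,E,C,H,H,E,C

#0 (7,6) E
#1 (7,6) H  (was 6)
#2 (7,6) H  (was 6)
#3 (2,3) E
#4 (7,10) C  (was 6)
#5 (4,3) E
#6 (0,4) E
#7 (3,0) E
#8 (1,8) E
#9 (1,5) C  (was 8)
#10 (7,10) H  (was 10)
#11 (1,5) H  (was 5)
#12 (6,11) E
#13 (1,15) C  (was 5)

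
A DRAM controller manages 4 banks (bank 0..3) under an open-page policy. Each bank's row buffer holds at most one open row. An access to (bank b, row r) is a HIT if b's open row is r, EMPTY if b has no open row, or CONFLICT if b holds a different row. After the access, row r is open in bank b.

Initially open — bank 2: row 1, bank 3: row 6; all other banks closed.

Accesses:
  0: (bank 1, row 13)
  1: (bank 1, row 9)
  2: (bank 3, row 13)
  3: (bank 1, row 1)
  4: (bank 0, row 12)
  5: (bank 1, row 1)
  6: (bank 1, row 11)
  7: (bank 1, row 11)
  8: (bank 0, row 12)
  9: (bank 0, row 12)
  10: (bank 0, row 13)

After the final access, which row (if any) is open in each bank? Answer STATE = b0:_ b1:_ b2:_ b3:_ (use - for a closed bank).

STATE = b0:13 b1:11 b2:1 b3:13

#0 (1,13) E
#1 (1,9) C  (was 13)
#2 (3,13) C  (was 6)
#3 (1,1) C  (was 9)
#4 (0,12) E
#5 (1,1) H  (was 1)
#6 (1,11) C  (was 1)
#7 (1,11) H  (was 11)
#8 (0,12) H  (was 12)
#9 (0,12) H  (was 12)
#10 (0,13) C  (was 12)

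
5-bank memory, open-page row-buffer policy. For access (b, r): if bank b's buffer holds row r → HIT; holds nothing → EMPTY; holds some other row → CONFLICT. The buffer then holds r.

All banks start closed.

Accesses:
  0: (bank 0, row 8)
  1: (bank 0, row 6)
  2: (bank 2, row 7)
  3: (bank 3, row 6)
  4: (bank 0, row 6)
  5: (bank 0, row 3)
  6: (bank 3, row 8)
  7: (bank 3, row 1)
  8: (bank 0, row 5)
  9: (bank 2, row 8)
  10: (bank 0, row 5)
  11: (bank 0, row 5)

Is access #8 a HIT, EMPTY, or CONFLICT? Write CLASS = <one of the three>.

#0 (0,8) E
#1 (0,6) C  (was 8)
#2 (2,7) E
#3 (3,6) E
#4 (0,6) H  (was 6)
#5 (0,3) C  (was 6)
#6 (3,8) C  (was 6)
#7 (3,1) C  (was 8)
#8 (0,5) C  (was 3)
#9 (2,8) C  (was 7)
#10 (0,5) H  (was 5)
#11 (0,5) H  (was 5)

CLASS = CONFLICT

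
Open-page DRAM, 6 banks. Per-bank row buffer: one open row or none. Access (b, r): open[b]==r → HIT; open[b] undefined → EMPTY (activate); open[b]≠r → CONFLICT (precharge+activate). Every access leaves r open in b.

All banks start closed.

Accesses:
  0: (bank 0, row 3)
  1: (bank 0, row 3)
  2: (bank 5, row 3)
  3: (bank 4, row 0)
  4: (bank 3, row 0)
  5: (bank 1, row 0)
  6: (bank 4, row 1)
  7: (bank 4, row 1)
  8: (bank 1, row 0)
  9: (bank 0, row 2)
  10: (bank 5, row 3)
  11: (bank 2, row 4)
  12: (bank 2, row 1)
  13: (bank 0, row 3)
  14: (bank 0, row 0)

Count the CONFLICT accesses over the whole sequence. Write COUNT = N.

COUNT = 5

#0 (0,3) E
#1 (0,3) H  (was 3)
#2 (5,3) E
#3 (4,0) E
#4 (3,0) E
#5 (1,0) E
#6 (4,1) C  (was 0)
#7 (4,1) H  (was 1)
#8 (1,0) H  (was 0)
#9 (0,2) C  (was 3)
#10 (5,3) H  (was 3)
#11 (2,4) E
#12 (2,1) C  (was 4)
#13 (0,3) C  (was 2)
#14 (0,0) C  (was 3)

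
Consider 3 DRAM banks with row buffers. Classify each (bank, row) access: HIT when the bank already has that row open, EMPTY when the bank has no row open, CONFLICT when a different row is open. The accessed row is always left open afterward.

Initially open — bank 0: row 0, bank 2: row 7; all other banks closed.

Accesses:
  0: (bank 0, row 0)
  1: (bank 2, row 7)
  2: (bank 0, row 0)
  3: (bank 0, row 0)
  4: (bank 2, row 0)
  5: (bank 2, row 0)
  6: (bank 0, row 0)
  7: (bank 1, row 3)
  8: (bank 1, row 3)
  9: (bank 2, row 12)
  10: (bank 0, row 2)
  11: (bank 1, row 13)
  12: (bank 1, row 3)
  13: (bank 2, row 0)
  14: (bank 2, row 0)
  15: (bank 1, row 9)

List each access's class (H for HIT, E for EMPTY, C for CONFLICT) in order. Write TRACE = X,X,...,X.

#0 (0,0) H  (was 0)
#1 (2,7) H  (was 7)
#2 (0,0) H  (was 0)
#3 (0,0) H  (was 0)
#4 (2,0) C  (was 7)
#5 (2,0) H  (was 0)
#6 (0,0) H  (was 0)
#7 (1,3) E
#8 (1,3) H  (was 3)
#9 (2,12) C  (was 0)
#10 (0,2) C  (was 0)
#11 (1,13) C  (was 3)
#12 (1,3) C  (was 13)
#13 (2,0) C  (was 12)
#14 (2,0) H  (was 0)
#15 (1,9) C  (was 3)

TRACE = H,H,H,H,C,H,H,E,H,C,C,C,C,C,H,C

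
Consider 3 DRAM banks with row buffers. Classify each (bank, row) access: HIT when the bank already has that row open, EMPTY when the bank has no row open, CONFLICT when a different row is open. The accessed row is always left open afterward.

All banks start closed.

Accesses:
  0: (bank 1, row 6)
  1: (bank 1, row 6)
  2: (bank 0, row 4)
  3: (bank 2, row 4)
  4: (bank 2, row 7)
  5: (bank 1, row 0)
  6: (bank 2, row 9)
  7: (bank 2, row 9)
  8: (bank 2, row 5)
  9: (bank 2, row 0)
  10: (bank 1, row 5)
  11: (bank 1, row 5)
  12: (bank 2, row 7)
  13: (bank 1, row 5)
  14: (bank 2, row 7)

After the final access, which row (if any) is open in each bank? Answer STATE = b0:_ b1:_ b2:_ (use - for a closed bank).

STATE = b0:4 b1:5 b2:7

0: bank 1 row 6 — prev None → EMPTY
1: bank 1 row 6 — prev 6 → HIT
2: bank 0 row 4 — prev None → EMPTY
3: bank 2 row 4 — prev None → EMPTY
4: bank 2 row 7 — prev 4 → CONFLICT
5: bank 1 row 0 — prev 6 → CONFLICT
6: bank 2 row 9 — prev 7 → CONFLICT
7: bank 2 row 9 — prev 9 → HIT
8: bank 2 row 5 — prev 9 → CONFLICT
9: bank 2 row 0 — prev 5 → CONFLICT
10: bank 1 row 5 — prev 0 → CONFLICT
11: bank 1 row 5 — prev 5 → HIT
12: bank 2 row 7 — prev 0 → CONFLICT
13: bank 1 row 5 — prev 5 → HIT
14: bank 2 row 7 — prev 7 → HIT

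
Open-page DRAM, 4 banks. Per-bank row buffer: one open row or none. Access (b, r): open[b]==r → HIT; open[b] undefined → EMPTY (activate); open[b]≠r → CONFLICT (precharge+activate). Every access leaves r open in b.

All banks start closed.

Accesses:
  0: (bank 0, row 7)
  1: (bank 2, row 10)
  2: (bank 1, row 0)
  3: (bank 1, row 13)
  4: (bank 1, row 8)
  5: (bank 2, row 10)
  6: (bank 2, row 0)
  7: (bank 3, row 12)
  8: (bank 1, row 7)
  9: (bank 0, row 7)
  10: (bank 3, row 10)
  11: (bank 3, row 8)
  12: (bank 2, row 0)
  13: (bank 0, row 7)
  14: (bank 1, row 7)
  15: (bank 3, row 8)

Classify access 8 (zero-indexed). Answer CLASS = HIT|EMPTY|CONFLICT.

CLASS = CONFLICT

  [0] b0 r7: no row ⇒ E
  [1] b2 r10: no row ⇒ E
  [2] b1 r0: no row ⇒ E
  [3] b1 r13: had r0 ⇒ C
  [4] b1 r8: had r13 ⇒ C
  [5] b2 r10: had r10 ⇒ H
  [6] b2 r0: had r10 ⇒ C
  [7] b3 r12: no row ⇒ E
  [8] b1 r7: had r8 ⇒ C
  [9] b0 r7: had r7 ⇒ H
  [10] b3 r10: had r12 ⇒ C
  [11] b3 r8: had r10 ⇒ C
  [12] b2 r0: had r0 ⇒ H
  [13] b0 r7: had r7 ⇒ H
  [14] b1 r7: had r7 ⇒ H
  [15] b3 r8: had r8 ⇒ H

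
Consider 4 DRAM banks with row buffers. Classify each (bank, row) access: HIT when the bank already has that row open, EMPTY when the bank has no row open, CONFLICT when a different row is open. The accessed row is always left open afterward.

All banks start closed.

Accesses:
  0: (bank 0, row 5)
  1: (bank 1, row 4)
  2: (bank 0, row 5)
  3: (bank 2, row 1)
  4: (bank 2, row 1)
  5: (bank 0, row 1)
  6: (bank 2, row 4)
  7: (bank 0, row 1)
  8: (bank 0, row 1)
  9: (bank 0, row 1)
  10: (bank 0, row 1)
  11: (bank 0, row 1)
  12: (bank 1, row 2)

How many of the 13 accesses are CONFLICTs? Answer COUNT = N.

COUNT = 3

0: bank 0 row 5 — prev None → EMPTY
1: bank 1 row 4 — prev None → EMPTY
2: bank 0 row 5 — prev 5 → HIT
3: bank 2 row 1 — prev None → EMPTY
4: bank 2 row 1 — prev 1 → HIT
5: bank 0 row 1 — prev 5 → CONFLICT
6: bank 2 row 4 — prev 1 → CONFLICT
7: bank 0 row 1 — prev 1 → HIT
8: bank 0 row 1 — prev 1 → HIT
9: bank 0 row 1 — prev 1 → HIT
10: bank 0 row 1 — prev 1 → HIT
11: bank 0 row 1 — prev 1 → HIT
12: bank 1 row 2 — prev 4 → CONFLICT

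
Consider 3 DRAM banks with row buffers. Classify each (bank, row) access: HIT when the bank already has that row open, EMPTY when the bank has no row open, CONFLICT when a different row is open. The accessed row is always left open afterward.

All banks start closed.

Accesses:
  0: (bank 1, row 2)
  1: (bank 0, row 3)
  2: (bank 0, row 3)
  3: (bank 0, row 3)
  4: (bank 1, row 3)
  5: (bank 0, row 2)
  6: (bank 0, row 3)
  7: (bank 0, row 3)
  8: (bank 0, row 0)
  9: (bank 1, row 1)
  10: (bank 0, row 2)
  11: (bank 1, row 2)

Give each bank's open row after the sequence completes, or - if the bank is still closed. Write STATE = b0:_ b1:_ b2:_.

#0 (1,2) E
#1 (0,3) E
#2 (0,3) H  (was 3)
#3 (0,3) H  (was 3)
#4 (1,3) C  (was 2)
#5 (0,2) C  (was 3)
#6 (0,3) C  (was 2)
#7 (0,3) H  (was 3)
#8 (0,0) C  (was 3)
#9 (1,1) C  (was 3)
#10 (0,2) C  (was 0)
#11 (1,2) C  (was 1)

STATE = b0:2 b1:2 b2:-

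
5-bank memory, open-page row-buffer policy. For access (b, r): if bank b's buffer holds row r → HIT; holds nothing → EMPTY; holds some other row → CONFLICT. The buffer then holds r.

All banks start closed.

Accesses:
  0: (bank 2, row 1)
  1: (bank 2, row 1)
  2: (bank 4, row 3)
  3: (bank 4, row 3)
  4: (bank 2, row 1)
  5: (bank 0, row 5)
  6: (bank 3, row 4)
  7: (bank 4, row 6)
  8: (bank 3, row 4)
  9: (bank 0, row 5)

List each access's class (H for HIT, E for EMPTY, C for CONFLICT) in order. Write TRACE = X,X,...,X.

TRACE = E,H,E,H,H,E,E,C,H,H

step 0: bank2 None->1 [EMPTY]
step 1: bank2 1->1 [HIT]
step 2: bank4 None->3 [EMPTY]
step 3: bank4 3->3 [HIT]
step 4: bank2 1->1 [HIT]
step 5: bank0 None->5 [EMPTY]
step 6: bank3 None->4 [EMPTY]
step 7: bank4 3->6 [CONFLICT]
step 8: bank3 4->4 [HIT]
step 9: bank0 5->5 [HIT]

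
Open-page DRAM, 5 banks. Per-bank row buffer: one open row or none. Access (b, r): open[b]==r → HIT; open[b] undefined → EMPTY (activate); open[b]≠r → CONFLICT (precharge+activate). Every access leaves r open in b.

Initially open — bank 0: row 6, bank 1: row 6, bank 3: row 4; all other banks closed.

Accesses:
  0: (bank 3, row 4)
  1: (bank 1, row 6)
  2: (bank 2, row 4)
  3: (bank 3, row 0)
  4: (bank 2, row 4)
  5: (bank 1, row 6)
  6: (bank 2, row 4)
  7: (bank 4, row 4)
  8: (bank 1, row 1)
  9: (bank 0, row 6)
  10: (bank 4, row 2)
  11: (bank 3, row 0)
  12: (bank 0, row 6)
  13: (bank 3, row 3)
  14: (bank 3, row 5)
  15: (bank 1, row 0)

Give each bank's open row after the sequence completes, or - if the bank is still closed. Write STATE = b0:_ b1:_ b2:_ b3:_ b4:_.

#0 (3,4) H  (was 4)
#1 (1,6) H  (was 6)
#2 (2,4) E
#3 (3,0) C  (was 4)
#4 (2,4) H  (was 4)
#5 (1,6) H  (was 6)
#6 (2,4) H  (was 4)
#7 (4,4) E
#8 (1,1) C  (was 6)
#9 (0,6) H  (was 6)
#10 (4,2) C  (was 4)
#11 (3,0) H  (was 0)
#12 (0,6) H  (was 6)
#13 (3,3) C  (was 0)
#14 (3,5) C  (was 3)
#15 (1,0) C  (was 1)

STATE = b0:6 b1:0 b2:4 b3:5 b4:2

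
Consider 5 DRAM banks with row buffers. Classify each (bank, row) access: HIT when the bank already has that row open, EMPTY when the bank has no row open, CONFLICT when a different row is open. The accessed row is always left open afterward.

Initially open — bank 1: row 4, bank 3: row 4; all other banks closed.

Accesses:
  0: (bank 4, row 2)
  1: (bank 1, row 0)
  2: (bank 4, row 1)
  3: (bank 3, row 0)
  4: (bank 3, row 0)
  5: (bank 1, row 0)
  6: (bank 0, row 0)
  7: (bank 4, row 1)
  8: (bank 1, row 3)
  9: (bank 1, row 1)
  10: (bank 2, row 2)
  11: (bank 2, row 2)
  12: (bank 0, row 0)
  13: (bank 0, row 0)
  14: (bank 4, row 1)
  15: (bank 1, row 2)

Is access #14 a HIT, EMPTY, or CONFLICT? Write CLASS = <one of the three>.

CLASS = HIT

0: bank 4 row 2 — prev None → EMPTY
1: bank 1 row 0 — prev 4 → CONFLICT
2: bank 4 row 1 — prev 2 → CONFLICT
3: bank 3 row 0 — prev 4 → CONFLICT
4: bank 3 row 0 — prev 0 → HIT
5: bank 1 row 0 — prev 0 → HIT
6: bank 0 row 0 — prev None → EMPTY
7: bank 4 row 1 — prev 1 → HIT
8: bank 1 row 3 — prev 0 → CONFLICT
9: bank 1 row 1 — prev 3 → CONFLICT
10: bank 2 row 2 — prev None → EMPTY
11: bank 2 row 2 — prev 2 → HIT
12: bank 0 row 0 — prev 0 → HIT
13: bank 0 row 0 — prev 0 → HIT
14: bank 4 row 1 — prev 1 → HIT
15: bank 1 row 2 — prev 1 → CONFLICT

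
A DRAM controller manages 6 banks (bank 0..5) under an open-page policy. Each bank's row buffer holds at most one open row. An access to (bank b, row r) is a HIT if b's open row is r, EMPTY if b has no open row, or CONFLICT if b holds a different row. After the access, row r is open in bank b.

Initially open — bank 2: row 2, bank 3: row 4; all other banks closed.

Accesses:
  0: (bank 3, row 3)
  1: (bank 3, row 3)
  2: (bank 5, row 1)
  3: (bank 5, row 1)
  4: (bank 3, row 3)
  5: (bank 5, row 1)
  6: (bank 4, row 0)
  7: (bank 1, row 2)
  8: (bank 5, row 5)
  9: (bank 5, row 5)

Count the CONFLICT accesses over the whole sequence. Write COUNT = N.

0: bank 3 row 3 — prev 4 → CONFLICT
1: bank 3 row 3 — prev 3 → HIT
2: bank 5 row 1 — prev None → EMPTY
3: bank 5 row 1 — prev 1 → HIT
4: bank 3 row 3 — prev 3 → HIT
5: bank 5 row 1 — prev 1 → HIT
6: bank 4 row 0 — prev None → EMPTY
7: bank 1 row 2 — prev None → EMPTY
8: bank 5 row 5 — prev 1 → CONFLICT
9: bank 5 row 5 — prev 5 → HIT

COUNT = 2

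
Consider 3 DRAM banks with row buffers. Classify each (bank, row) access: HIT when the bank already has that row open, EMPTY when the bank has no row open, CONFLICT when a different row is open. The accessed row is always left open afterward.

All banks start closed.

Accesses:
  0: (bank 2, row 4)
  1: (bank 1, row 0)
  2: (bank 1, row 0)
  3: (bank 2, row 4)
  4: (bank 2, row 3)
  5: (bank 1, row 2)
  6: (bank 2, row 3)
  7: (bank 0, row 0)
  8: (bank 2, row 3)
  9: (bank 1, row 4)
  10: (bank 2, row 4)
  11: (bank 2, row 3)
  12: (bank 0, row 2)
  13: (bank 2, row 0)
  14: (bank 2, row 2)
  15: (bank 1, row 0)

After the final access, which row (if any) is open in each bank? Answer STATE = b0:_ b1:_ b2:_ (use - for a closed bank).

#0 (2,4) E
#1 (1,0) E
#2 (1,0) H  (was 0)
#3 (2,4) H  (was 4)
#4 (2,3) C  (was 4)
#5 (1,2) C  (was 0)
#6 (2,3) H  (was 3)
#7 (0,0) E
#8 (2,3) H  (was 3)
#9 (1,4) C  (was 2)
#10 (2,4) C  (was 3)
#11 (2,3) C  (was 4)
#12 (0,2) C  (was 0)
#13 (2,0) C  (was 3)
#14 (2,2) C  (was 0)
#15 (1,0) C  (was 4)

STATE = b0:2 b1:0 b2:2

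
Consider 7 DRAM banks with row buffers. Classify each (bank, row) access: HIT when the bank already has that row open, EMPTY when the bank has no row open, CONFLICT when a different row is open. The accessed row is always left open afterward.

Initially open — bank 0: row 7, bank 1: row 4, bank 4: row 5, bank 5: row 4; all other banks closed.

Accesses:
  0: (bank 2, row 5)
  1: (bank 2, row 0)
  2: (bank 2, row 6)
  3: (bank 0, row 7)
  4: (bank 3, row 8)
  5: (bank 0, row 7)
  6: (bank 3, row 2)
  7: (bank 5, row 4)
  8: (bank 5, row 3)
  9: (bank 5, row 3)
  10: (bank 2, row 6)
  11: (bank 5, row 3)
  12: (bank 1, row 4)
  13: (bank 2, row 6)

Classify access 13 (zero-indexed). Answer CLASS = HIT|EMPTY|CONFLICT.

CLASS = HIT

#0 (2,5) E
#1 (2,0) C  (was 5)
#2 (2,6) C  (was 0)
#3 (0,7) H  (was 7)
#4 (3,8) E
#5 (0,7) H  (was 7)
#6 (3,2) C  (was 8)
#7 (5,4) H  (was 4)
#8 (5,3) C  (was 4)
#9 (5,3) H  (was 3)
#10 (2,6) H  (was 6)
#11 (5,3) H  (was 3)
#12 (1,4) H  (was 4)
#13 (2,6) H  (was 6)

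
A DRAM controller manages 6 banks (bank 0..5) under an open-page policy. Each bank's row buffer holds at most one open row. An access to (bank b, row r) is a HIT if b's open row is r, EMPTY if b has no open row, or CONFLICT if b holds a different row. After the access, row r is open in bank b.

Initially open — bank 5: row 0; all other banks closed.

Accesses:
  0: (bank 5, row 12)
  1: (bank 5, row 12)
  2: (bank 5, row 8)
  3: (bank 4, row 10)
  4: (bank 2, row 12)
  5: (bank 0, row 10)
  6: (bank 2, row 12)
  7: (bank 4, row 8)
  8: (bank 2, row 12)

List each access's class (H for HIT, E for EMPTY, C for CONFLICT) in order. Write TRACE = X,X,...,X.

0: bank 5 row 12 — prev 0 → CONFLICT
1: bank 5 row 12 — prev 12 → HIT
2: bank 5 row 8 — prev 12 → CONFLICT
3: bank 4 row 10 — prev None → EMPTY
4: bank 2 row 12 — prev None → EMPTY
5: bank 0 row 10 — prev None → EMPTY
6: bank 2 row 12 — prev 12 → HIT
7: bank 4 row 8 — prev 10 → CONFLICT
8: bank 2 row 12 — prev 12 → HIT

TRACE = C,H,C,E,E,E,H,C,H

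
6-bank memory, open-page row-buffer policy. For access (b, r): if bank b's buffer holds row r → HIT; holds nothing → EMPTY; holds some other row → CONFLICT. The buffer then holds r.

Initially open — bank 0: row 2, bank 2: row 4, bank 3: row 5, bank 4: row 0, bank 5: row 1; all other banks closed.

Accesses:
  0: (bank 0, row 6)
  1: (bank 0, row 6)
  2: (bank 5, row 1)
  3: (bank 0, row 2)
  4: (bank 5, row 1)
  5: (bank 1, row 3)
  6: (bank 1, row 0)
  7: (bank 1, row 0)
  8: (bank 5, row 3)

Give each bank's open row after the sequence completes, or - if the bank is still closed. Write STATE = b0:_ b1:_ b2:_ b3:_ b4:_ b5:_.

#0 (0,6) C  (was 2)
#1 (0,6) H  (was 6)
#2 (5,1) H  (was 1)
#3 (0,2) C  (was 6)
#4 (5,1) H  (was 1)
#5 (1,3) E
#6 (1,0) C  (was 3)
#7 (1,0) H  (was 0)
#8 (5,3) C  (was 1)

STATE = b0:2 b1:0 b2:4 b3:5 b4:0 b5:3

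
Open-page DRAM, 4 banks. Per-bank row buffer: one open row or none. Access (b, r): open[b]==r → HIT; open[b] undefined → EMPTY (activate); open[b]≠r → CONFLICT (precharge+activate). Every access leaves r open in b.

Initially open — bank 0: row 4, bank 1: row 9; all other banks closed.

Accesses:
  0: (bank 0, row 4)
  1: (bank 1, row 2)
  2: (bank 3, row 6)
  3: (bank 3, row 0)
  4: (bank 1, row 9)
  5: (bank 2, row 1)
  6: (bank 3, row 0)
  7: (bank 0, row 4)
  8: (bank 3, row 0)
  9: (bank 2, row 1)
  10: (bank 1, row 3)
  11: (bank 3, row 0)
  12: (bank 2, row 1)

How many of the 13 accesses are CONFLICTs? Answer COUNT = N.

  [0] b0 r4: had r4 ⇒ H
  [1] b1 r2: had r9 ⇒ C
  [2] b3 r6: no row ⇒ E
  [3] b3 r0: had r6 ⇒ C
  [4] b1 r9: had r2 ⇒ C
  [5] b2 r1: no row ⇒ E
  [6] b3 r0: had r0 ⇒ H
  [7] b0 r4: had r4 ⇒ H
  [8] b3 r0: had r0 ⇒ H
  [9] b2 r1: had r1 ⇒ H
  [10] b1 r3: had r9 ⇒ C
  [11] b3 r0: had r0 ⇒ H
  [12] b2 r1: had r1 ⇒ H

COUNT = 4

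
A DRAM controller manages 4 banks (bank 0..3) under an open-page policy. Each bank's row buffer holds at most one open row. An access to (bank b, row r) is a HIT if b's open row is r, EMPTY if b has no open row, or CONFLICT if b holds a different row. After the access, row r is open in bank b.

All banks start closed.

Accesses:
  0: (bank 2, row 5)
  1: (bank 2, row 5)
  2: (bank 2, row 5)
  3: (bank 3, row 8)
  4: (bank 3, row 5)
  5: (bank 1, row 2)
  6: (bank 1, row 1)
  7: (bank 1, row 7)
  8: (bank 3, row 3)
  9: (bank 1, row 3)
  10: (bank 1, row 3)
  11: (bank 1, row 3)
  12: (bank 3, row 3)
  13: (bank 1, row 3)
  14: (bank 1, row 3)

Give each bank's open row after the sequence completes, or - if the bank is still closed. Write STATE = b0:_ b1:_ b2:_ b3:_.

STATE = b0:- b1:3 b2:5 b3:3

0: bank 2 row 5 — prev None → EMPTY
1: bank 2 row 5 — prev 5 → HIT
2: bank 2 row 5 — prev 5 → HIT
3: bank 3 row 8 — prev None → EMPTY
4: bank 3 row 5 — prev 8 → CONFLICT
5: bank 1 row 2 — prev None → EMPTY
6: bank 1 row 1 — prev 2 → CONFLICT
7: bank 1 row 7 — prev 1 → CONFLICT
8: bank 3 row 3 — prev 5 → CONFLICT
9: bank 1 row 3 — prev 7 → CONFLICT
10: bank 1 row 3 — prev 3 → HIT
11: bank 1 row 3 — prev 3 → HIT
12: bank 3 row 3 — prev 3 → HIT
13: bank 1 row 3 — prev 3 → HIT
14: bank 1 row 3 — prev 3 → HIT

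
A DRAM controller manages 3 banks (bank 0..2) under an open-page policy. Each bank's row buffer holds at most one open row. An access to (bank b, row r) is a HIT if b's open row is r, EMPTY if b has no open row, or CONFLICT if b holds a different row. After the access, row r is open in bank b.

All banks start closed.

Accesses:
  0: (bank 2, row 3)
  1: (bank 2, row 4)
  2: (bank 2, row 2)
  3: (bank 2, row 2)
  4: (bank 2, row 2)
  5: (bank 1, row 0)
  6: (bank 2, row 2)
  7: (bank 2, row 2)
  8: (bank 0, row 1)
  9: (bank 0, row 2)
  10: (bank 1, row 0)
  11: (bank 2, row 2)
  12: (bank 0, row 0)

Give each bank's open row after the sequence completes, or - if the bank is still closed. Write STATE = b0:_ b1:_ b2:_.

STATE = b0:0 b1:0 b2:2

  [0] b2 r3: no row ⇒ E
  [1] b2 r4: had r3 ⇒ C
  [2] b2 r2: had r4 ⇒ C
  [3] b2 r2: had r2 ⇒ H
  [4] b2 r2: had r2 ⇒ H
  [5] b1 r0: no row ⇒ E
  [6] b2 r2: had r2 ⇒ H
  [7] b2 r2: had r2 ⇒ H
  [8] b0 r1: no row ⇒ E
  [9] b0 r2: had r1 ⇒ C
  [10] b1 r0: had r0 ⇒ H
  [11] b2 r2: had r2 ⇒ H
  [12] b0 r0: had r2 ⇒ C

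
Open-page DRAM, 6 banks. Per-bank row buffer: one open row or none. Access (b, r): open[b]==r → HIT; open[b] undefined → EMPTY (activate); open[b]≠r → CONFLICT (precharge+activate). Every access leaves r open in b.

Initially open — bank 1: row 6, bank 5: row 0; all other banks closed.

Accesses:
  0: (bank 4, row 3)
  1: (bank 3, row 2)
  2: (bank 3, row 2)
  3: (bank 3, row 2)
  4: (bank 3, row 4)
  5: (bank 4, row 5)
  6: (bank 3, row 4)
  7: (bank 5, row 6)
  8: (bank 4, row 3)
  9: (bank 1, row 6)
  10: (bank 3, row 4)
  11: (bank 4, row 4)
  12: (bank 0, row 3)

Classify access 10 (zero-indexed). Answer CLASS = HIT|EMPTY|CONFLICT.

CLASS = HIT

#0 (4,3) E
#1 (3,2) E
#2 (3,2) H  (was 2)
#3 (3,2) H  (was 2)
#4 (3,4) C  (was 2)
#5 (4,5) C  (was 3)
#6 (3,4) H  (was 4)
#7 (5,6) C  (was 0)
#8 (4,3) C  (was 5)
#9 (1,6) H  (was 6)
#10 (3,4) H  (was 4)
#11 (4,4) C  (was 3)
#12 (0,3) E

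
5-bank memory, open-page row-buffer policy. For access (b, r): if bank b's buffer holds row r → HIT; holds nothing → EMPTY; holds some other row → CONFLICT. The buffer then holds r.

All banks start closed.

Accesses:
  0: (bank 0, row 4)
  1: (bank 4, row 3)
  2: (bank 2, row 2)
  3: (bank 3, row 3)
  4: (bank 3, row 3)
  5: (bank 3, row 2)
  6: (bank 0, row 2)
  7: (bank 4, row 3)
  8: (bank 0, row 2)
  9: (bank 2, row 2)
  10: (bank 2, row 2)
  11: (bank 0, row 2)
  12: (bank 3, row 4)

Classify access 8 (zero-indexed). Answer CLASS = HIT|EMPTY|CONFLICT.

CLASS = HIT

step 0: bank0 None->4 [EMPTY]
step 1: bank4 None->3 [EMPTY]
step 2: bank2 None->2 [EMPTY]
step 3: bank3 None->3 [EMPTY]
step 4: bank3 3->3 [HIT]
step 5: bank3 3->2 [CONFLICT]
step 6: bank0 4->2 [CONFLICT]
step 7: bank4 3->3 [HIT]
step 8: bank0 2->2 [HIT]
step 9: bank2 2->2 [HIT]
step 10: bank2 2->2 [HIT]
step 11: bank0 2->2 [HIT]
step 12: bank3 2->4 [CONFLICT]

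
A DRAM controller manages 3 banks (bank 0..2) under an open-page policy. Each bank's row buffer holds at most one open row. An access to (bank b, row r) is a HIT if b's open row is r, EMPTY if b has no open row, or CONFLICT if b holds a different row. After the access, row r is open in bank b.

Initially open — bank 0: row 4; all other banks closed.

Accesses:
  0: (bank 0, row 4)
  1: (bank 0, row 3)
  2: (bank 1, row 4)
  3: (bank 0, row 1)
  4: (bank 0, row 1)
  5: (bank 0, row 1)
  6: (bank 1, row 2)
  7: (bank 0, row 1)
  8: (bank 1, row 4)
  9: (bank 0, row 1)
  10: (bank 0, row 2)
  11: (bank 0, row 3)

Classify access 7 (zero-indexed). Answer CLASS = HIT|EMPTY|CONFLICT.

CLASS = HIT

  [0] b0 r4: had r4 ⇒ H
  [1] b0 r3: had r4 ⇒ C
  [2] b1 r4: no row ⇒ E
  [3] b0 r1: had r3 ⇒ C
  [4] b0 r1: had r1 ⇒ H
  [5] b0 r1: had r1 ⇒ H
  [6] b1 r2: had r4 ⇒ C
  [7] b0 r1: had r1 ⇒ H
  [8] b1 r4: had r2 ⇒ C
  [9] b0 r1: had r1 ⇒ H
  [10] b0 r2: had r1 ⇒ C
  [11] b0 r3: had r2 ⇒ C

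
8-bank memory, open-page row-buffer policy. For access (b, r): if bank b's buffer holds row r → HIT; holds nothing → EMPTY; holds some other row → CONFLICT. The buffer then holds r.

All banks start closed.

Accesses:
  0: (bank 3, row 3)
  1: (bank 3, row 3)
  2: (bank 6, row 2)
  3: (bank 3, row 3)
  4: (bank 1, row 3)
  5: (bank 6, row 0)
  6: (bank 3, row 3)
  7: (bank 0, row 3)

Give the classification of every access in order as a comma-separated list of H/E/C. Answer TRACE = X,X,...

TRACE = E,H,E,H,E,C,H,E

#0 (3,3) E
#1 (3,3) H  (was 3)
#2 (6,2) E
#3 (3,3) H  (was 3)
#4 (1,3) E
#5 (6,0) C  (was 2)
#6 (3,3) H  (was 3)
#7 (0,3) E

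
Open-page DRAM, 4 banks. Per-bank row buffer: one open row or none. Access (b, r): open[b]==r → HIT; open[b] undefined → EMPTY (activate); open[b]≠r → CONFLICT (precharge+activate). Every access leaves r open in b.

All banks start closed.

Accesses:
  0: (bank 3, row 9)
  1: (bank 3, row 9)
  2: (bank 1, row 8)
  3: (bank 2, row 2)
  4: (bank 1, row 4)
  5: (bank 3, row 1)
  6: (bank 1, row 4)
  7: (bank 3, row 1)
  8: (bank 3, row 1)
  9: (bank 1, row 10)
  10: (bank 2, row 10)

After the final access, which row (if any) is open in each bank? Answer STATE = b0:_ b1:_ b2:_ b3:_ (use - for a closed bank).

STATE = b0:- b1:10 b2:10 b3:1

step 0: bank3 None->9 [EMPTY]
step 1: bank3 9->9 [HIT]
step 2: bank1 None->8 [EMPTY]
step 3: bank2 None->2 [EMPTY]
step 4: bank1 8->4 [CONFLICT]
step 5: bank3 9->1 [CONFLICT]
step 6: bank1 4->4 [HIT]
step 7: bank3 1->1 [HIT]
step 8: bank3 1->1 [HIT]
step 9: bank1 4->10 [CONFLICT]
step 10: bank2 2->10 [CONFLICT]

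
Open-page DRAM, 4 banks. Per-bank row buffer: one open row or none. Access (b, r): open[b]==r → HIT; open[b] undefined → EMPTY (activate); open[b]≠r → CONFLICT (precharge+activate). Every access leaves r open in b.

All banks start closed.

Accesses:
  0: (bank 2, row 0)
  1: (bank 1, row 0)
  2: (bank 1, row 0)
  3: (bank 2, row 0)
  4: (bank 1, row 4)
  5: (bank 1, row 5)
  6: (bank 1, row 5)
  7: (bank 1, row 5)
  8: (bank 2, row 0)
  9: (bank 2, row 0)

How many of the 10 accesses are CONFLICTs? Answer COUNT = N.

  [0] b2 r0: no row ⇒ E
  [1] b1 r0: no row ⇒ E
  [2] b1 r0: had r0 ⇒ H
  [3] b2 r0: had r0 ⇒ H
  [4] b1 r4: had r0 ⇒ C
  [5] b1 r5: had r4 ⇒ C
  [6] b1 r5: had r5 ⇒ H
  [7] b1 r5: had r5 ⇒ H
  [8] b2 r0: had r0 ⇒ H
  [9] b2 r0: had r0 ⇒ H

COUNT = 2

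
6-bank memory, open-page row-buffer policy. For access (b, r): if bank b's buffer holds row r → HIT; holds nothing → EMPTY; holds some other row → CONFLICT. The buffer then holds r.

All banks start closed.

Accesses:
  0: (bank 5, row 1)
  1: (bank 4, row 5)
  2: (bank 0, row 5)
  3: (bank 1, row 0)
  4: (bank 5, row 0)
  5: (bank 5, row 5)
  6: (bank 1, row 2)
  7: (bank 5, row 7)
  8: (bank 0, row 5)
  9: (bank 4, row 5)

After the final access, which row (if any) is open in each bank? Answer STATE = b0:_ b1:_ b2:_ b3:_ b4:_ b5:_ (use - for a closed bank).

step 0: bank5 None->1 [EMPTY]
step 1: bank4 None->5 [EMPTY]
step 2: bank0 None->5 [EMPTY]
step 3: bank1 None->0 [EMPTY]
step 4: bank5 1->0 [CONFLICT]
step 5: bank5 0->5 [CONFLICT]
step 6: bank1 0->2 [CONFLICT]
step 7: bank5 5->7 [CONFLICT]
step 8: bank0 5->5 [HIT]
step 9: bank4 5->5 [HIT]

STATE = b0:5 b1:2 b2:- b3:- b4:5 b5:7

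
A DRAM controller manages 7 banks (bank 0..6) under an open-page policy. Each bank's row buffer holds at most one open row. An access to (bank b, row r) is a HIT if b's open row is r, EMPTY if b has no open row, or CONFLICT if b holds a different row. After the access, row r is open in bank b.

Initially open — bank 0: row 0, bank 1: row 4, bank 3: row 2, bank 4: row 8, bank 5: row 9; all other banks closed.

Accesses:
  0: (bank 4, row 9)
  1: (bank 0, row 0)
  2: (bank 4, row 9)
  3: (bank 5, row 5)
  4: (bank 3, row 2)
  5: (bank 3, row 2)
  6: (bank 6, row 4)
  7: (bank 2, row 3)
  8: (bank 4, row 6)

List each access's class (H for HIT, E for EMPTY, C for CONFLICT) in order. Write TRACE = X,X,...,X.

step 0: bank4 8->9 [CONFLICT]
step 1: bank0 0->0 [HIT]
step 2: bank4 9->9 [HIT]
step 3: bank5 9->5 [CONFLICT]
step 4: bank3 2->2 [HIT]
step 5: bank3 2->2 [HIT]
step 6: bank6 None->4 [EMPTY]
step 7: bank2 None->3 [EMPTY]
step 8: bank4 9->6 [CONFLICT]

TRACE = C,H,H,C,H,H,E,E,C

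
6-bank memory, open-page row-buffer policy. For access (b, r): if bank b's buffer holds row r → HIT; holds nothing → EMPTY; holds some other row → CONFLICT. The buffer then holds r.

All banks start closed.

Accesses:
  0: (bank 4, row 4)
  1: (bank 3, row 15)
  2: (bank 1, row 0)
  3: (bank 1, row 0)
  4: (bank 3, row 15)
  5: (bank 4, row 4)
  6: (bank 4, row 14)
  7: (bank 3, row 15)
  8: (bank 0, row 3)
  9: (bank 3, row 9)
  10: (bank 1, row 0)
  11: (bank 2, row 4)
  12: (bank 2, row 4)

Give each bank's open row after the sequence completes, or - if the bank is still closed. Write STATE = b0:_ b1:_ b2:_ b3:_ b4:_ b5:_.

STATE = b0:3 b1:0 b2:4 b3:9 b4:14 b5:-

step 0: bank4 None->4 [EMPTY]
step 1: bank3 None->15 [EMPTY]
step 2: bank1 None->0 [EMPTY]
step 3: bank1 0->0 [HIT]
step 4: bank3 15->15 [HIT]
step 5: bank4 4->4 [HIT]
step 6: bank4 4->14 [CONFLICT]
step 7: bank3 15->15 [HIT]
step 8: bank0 None->3 [EMPTY]
step 9: bank3 15->9 [CONFLICT]
step 10: bank1 0->0 [HIT]
step 11: bank2 None->4 [EMPTY]
step 12: bank2 4->4 [HIT]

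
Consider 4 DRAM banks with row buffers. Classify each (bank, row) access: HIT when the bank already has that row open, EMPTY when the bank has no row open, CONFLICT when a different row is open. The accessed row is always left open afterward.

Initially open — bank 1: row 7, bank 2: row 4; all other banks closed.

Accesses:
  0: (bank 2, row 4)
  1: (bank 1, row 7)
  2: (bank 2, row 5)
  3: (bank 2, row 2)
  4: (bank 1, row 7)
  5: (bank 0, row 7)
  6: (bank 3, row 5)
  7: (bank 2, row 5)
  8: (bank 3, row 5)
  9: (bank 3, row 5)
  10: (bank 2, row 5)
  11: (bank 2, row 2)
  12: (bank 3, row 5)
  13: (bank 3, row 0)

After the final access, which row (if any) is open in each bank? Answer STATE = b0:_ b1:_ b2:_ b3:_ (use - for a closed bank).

STATE = b0:7 b1:7 b2:2 b3:0

  [0] b2 r4: had r4 ⇒ H
  [1] b1 r7: had r7 ⇒ H
  [2] b2 r5: had r4 ⇒ C
  [3] b2 r2: had r5 ⇒ C
  [4] b1 r7: had r7 ⇒ H
  [5] b0 r7: no row ⇒ E
  [6] b3 r5: no row ⇒ E
  [7] b2 r5: had r2 ⇒ C
  [8] b3 r5: had r5 ⇒ H
  [9] b3 r5: had r5 ⇒ H
  [10] b2 r5: had r5 ⇒ H
  [11] b2 r2: had r5 ⇒ C
  [12] b3 r5: had r5 ⇒ H
  [13] b3 r0: had r5 ⇒ C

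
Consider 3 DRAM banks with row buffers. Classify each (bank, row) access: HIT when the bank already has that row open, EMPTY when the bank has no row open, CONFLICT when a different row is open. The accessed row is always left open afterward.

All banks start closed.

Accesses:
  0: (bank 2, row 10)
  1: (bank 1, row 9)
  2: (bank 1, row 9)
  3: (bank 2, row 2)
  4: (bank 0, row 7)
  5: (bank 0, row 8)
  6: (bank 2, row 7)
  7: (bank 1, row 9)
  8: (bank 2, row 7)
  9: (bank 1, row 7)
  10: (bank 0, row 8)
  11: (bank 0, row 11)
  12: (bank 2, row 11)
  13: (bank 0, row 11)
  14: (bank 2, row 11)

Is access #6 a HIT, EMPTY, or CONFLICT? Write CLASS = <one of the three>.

step 0: bank2 None->10 [EMPTY]
step 1: bank1 None->9 [EMPTY]
step 2: bank1 9->9 [HIT]
step 3: bank2 10->2 [CONFLICT]
step 4: bank0 None->7 [EMPTY]
step 5: bank0 7->8 [CONFLICT]
step 6: bank2 2->7 [CONFLICT]
step 7: bank1 9->9 [HIT]
step 8: bank2 7->7 [HIT]
step 9: bank1 9->7 [CONFLICT]
step 10: bank0 8->8 [HIT]
step 11: bank0 8->11 [CONFLICT]
step 12: bank2 7->11 [CONFLICT]
step 13: bank0 11->11 [HIT]
step 14: bank2 11->11 [HIT]

CLASS = CONFLICT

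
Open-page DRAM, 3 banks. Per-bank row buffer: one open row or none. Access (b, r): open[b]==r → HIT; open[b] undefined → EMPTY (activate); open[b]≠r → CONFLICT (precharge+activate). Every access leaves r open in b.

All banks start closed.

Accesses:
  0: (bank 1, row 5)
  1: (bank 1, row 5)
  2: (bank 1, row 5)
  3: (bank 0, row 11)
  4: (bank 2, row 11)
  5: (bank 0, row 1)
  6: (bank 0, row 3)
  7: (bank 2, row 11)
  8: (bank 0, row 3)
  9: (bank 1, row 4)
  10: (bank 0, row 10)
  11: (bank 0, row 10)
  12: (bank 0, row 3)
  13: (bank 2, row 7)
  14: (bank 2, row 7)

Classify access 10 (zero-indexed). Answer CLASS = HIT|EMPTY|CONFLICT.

CLASS = CONFLICT

step 0: bank1 None->5 [EMPTY]
step 1: bank1 5->5 [HIT]
step 2: bank1 5->5 [HIT]
step 3: bank0 None->11 [EMPTY]
step 4: bank2 None->11 [EMPTY]
step 5: bank0 11->1 [CONFLICT]
step 6: bank0 1->3 [CONFLICT]
step 7: bank2 11->11 [HIT]
step 8: bank0 3->3 [HIT]
step 9: bank1 5->4 [CONFLICT]
step 10: bank0 3->10 [CONFLICT]
step 11: bank0 10->10 [HIT]
step 12: bank0 10->3 [CONFLICT]
step 13: bank2 11->7 [CONFLICT]
step 14: bank2 7->7 [HIT]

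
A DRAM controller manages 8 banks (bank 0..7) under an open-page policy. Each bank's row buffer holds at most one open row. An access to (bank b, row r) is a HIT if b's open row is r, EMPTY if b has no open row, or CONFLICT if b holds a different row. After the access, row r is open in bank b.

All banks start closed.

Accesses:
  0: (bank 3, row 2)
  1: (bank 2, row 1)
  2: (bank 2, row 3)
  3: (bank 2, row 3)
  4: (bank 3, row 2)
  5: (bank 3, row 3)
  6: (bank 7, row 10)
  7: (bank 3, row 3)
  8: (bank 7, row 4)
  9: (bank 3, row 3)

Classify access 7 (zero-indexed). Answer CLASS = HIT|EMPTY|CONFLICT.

CLASS = HIT

#0 (3,2) E
#1 (2,1) E
#2 (2,3) C  (was 1)
#3 (2,3) H  (was 3)
#4 (3,2) H  (was 2)
#5 (3,3) C  (was 2)
#6 (7,10) E
#7 (3,3) H  (was 3)
#8 (7,4) C  (was 10)
#9 (3,3) H  (was 3)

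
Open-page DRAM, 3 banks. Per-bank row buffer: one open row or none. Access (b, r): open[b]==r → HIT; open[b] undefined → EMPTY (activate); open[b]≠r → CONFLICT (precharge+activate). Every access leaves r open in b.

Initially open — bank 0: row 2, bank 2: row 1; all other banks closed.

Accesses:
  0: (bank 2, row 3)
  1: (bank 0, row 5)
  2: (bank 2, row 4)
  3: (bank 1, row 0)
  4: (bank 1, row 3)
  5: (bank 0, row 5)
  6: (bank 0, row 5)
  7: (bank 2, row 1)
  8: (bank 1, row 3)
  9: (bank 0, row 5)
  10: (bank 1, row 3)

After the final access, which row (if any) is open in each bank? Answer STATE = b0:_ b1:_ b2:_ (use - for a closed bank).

STATE = b0:5 b1:3 b2:1

0: bank 2 row 3 — prev 1 → CONFLICT
1: bank 0 row 5 — prev 2 → CONFLICT
2: bank 2 row 4 — prev 3 → CONFLICT
3: bank 1 row 0 — prev None → EMPTY
4: bank 1 row 3 — prev 0 → CONFLICT
5: bank 0 row 5 — prev 5 → HIT
6: bank 0 row 5 — prev 5 → HIT
7: bank 2 row 1 — prev 4 → CONFLICT
8: bank 1 row 3 — prev 3 → HIT
9: bank 0 row 5 — prev 5 → HIT
10: bank 1 row 3 — prev 3 → HIT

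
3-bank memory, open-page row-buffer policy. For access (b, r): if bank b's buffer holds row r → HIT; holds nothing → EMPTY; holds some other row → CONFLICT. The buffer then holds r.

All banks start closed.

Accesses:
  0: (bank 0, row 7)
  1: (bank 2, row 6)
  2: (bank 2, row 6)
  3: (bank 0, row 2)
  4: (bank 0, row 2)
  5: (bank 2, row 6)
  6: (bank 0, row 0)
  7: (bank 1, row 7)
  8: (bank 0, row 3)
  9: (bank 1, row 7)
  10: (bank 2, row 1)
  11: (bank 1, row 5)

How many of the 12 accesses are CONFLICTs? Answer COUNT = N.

COUNT = 5

  [0] b0 r7: no row ⇒ E
  [1] b2 r6: no row ⇒ E
  [2] b2 r6: had r6 ⇒ H
  [3] b0 r2: had r7 ⇒ C
  [4] b0 r2: had r2 ⇒ H
  [5] b2 r6: had r6 ⇒ H
  [6] b0 r0: had r2 ⇒ C
  [7] b1 r7: no row ⇒ E
  [8] b0 r3: had r0 ⇒ C
  [9] b1 r7: had r7 ⇒ H
  [10] b2 r1: had r6 ⇒ C
  [11] b1 r5: had r7 ⇒ C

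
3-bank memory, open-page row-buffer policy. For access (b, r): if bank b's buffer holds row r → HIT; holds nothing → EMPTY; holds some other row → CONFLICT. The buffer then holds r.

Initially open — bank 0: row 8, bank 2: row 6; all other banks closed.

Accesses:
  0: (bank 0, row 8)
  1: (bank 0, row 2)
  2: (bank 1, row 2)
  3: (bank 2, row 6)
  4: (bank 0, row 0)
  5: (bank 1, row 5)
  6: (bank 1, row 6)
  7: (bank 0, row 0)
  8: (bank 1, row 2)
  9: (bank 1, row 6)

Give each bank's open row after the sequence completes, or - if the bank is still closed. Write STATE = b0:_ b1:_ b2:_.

STATE = b0:0 b1:6 b2:6

0: bank 0 row 8 — prev 8 → HIT
1: bank 0 row 2 — prev 8 → CONFLICT
2: bank 1 row 2 — prev None → EMPTY
3: bank 2 row 6 — prev 6 → HIT
4: bank 0 row 0 — prev 2 → CONFLICT
5: bank 1 row 5 — prev 2 → CONFLICT
6: bank 1 row 6 — prev 5 → CONFLICT
7: bank 0 row 0 — prev 0 → HIT
8: bank 1 row 2 — prev 6 → CONFLICT
9: bank 1 row 6 — prev 2 → CONFLICT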